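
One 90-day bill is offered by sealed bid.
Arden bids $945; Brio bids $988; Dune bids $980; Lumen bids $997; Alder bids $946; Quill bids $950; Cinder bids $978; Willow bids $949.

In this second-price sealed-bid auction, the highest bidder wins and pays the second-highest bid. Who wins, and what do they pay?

Bids ranked: 997 (Lumen) > 988 (Brio) > 980 (Dune) > 978 (Cinder) > 950 (Quill) > 949 (Willow) > …
Second-price: Lumen pays Brio's bid of $988.

Lumen pays $988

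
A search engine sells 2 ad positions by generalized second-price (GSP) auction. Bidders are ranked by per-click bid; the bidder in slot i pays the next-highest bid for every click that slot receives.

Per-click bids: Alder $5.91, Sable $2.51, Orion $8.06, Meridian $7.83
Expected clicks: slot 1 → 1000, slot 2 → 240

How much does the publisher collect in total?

Ranked by bid: $8.06 (Orion) > $7.83 (Meridian) > $5.91 (Alder) > …
Slot 1: Orion pays $7.83 × 1000 = $7830.00
Slot 2: Meridian pays $5.91 × 240 = $1418.40
Total = $9248.40

Total revenue: $9248.40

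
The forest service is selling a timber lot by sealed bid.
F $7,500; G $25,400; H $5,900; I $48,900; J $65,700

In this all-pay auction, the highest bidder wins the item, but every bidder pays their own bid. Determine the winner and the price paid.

J pays $65,700

Bids ranked: 65,700 (J) > 48,900 (I) > 25,400 (G) > 7,500 (F) > 5,900 (H)
J is highest and takes the item; every bidder forfeits their bid.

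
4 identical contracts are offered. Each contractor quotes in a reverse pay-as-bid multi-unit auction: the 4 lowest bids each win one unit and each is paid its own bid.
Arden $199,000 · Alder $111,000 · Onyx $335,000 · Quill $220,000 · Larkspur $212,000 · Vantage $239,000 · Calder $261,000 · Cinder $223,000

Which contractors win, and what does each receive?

Alder $111,000, Arden $199,000, Larkspur $212,000, Quill $220,000

Sorting: 111,000 (Alder), 199,000 (Arden), 212,000 (Larkspur), 220,000 (Quill), 223,000 (Cinder), 239,000 (Vantage), …
Lowest 4: Alder, Arden, Larkspur, Quill.
Each winner is paid its own bid: Alder $111,000, Arden $199,000, Larkspur $212,000, Quill $220,000.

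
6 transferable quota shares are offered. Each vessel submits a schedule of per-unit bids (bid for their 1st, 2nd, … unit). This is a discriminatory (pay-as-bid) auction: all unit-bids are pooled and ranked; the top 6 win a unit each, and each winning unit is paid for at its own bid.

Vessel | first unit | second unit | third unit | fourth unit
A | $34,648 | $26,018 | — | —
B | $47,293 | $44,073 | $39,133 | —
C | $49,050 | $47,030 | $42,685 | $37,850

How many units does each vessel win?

Pooled unit-bids ranked (top 6): 49,050 (C-1), 47,293 (B-1), 47,030 (C-2), 44,073 (B-2), 42,685 (C-3), 39,133 (B-3)
Next rejected bid: $37,850 (not a price — pay-as-bid).
Allocation: B 3, C 3.

B 3, C 3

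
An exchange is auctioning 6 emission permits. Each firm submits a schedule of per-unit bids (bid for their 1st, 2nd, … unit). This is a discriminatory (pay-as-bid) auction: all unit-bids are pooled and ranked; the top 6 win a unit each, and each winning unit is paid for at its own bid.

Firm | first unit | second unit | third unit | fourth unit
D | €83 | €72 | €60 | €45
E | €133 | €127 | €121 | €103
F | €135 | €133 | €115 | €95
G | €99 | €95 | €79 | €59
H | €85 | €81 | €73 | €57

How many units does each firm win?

Merging the schedules and taking the best 6: 135 (F-1), 133 (E-1), 133 (F-2), 127 (E-2), 121 (E-3), 115 (F-3)
Next rejected bid: €103 (not a price — pay-as-bid).
Allocation: E 3, F 3.

E 3, F 3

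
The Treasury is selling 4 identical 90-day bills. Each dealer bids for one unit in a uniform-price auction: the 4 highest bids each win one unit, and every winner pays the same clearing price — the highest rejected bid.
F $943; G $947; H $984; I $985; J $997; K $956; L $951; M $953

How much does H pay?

H pays $953

Sorting: 997 (J), 985 (I), 984 (H), 956 (K), 953 (M), 951 (L), …
The 4 highest are J, I, H, K.
Highest unsuccessful bid: $953 → clearing price.
H wins → pays $953.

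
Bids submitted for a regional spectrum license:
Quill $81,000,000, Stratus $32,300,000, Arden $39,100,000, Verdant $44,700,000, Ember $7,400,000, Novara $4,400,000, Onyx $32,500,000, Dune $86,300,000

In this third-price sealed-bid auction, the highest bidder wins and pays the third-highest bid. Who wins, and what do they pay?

Dune pays $44,700,000

Bids in order: 86,300,000 (Dune) > 81,000,000 (Quill) > 44,700,000 (Verdant) > 39,100,000 (Arden) > 32,500,000 (Onyx) > 32,300,000 (Stratus) > …
Dune is highest; pays the third-highest bid, $44,700,000.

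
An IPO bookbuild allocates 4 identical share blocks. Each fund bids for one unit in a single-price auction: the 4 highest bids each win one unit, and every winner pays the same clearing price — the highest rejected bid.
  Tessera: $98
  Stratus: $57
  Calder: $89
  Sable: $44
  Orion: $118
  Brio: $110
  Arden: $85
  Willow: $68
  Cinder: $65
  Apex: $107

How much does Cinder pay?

Bids ranked high→low: 118 (Orion), 110 (Brio), 107 (Apex), 98 (Tessera), 89 (Calder), 85 (Arden), …
Top 4: Orion, Brio, Apex, Tessera.
First losing bid is Calder's $89, which sets the uniform price.
Cinder does not win → pays $0.

Cinder pays $0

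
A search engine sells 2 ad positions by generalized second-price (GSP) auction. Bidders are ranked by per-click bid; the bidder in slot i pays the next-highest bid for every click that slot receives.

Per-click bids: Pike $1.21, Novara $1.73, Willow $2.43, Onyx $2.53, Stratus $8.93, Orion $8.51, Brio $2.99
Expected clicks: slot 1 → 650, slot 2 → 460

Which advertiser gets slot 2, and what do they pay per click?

Per-click bids in order: $8.93 (Stratus) > $8.51 (Orion) > $2.99 (Brio) > …
Slot 2 goes to the second-ranked bidder, Orion, who pays the next bid down: $2.99/click.

Orion; $2.99 per click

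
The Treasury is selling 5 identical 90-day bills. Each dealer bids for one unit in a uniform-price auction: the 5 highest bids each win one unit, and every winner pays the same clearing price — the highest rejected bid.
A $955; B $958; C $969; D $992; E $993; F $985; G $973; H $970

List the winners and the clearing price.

Bids ranked high→low: 993 (E), 992 (D), 985 (F), 973 (G), 970 (H), 969 (C), 958 (B), …
Top 5: E, D, F, G, H.
Clearing price = highest rejected bid = $969.

E, D, F, G, H; each pays $969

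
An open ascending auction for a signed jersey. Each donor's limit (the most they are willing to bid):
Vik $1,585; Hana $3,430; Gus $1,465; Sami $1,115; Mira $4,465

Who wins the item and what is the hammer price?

Open ascending-bid auction: the price rises until one bidder remains; the winner pays the price at which the last rival dropped out.
Limits ranked: 4,465 (Mira) > 3,430 (Hana) > 1,585 (Vik) > 1,465 (Gus) > 1,115 (Sami)
Hana is the last rival to drop out, at $3,430; Mira remains and wins at that price.

Mira wins at $3,430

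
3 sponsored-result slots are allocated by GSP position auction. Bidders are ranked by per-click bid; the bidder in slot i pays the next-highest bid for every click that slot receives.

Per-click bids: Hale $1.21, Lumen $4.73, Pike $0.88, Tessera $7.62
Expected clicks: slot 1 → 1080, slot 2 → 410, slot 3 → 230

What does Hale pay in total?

Sorting advertisers: $7.62 (Tessera) > $4.73 (Lumen) > $1.21 (Hale) > $0.88 (Pike)
Hale holds slot 3 → pays next bid $0.88 × 230 clicks = $202.40.

Hale pays $202.40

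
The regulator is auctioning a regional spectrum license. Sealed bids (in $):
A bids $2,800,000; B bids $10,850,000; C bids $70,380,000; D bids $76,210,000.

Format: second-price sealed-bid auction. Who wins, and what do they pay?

Second-price sealed-bid auction: the highest bidder wins and pays the second-highest bid.
Sorting bids: 76,210,000 (D) > 70,380,000 (C) > 10,850,000 (B) > 2,800,000 (A)
D wins with the highest bid; price is set by the runner-up at $70,380,000.

D pays $70,380,000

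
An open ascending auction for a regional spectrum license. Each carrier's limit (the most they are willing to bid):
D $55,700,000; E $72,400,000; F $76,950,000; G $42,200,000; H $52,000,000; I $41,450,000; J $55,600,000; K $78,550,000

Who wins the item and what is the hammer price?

Limits ranked: 78,550,000 (K) > 76,950,000 (F) > 72,400,000 (E) > 55,700,000 (D) > 55,600,000 (J) > 52,000,000 (H) > …
Bidding ends when F exits at $76,950,000; K takes it.

K wins at $76,950,000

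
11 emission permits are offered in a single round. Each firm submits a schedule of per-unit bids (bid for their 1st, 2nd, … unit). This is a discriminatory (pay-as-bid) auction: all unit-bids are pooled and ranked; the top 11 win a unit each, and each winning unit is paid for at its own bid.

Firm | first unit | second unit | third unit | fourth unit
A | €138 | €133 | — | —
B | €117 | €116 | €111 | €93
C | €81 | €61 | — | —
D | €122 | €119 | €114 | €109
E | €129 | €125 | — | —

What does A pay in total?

A pays €271

Merging the schedules and taking the best 11: 138 (A-1), 133 (A-2), 129 (E-1), 125 (E-2), 122 (D-1), 119 (D-2), 117 (B-1), 116 (B-2), 114 (D-3), 111 (B-3), 109 (D-4)
Next rejected bid: €93 (not a price — pay-as-bid).
A's winning unit-bids: 138 + 133 = €271.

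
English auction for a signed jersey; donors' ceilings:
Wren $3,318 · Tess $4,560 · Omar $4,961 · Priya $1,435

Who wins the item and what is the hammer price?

Limits in order: 4,961 (Omar) > 4,560 (Tess) > 3,318 (Wren) > 1,435 (Priya)
Once the price passes $4,560, only Omar is left; the hammer falls at Tess's limit of $4,560.

Omar wins at $4,560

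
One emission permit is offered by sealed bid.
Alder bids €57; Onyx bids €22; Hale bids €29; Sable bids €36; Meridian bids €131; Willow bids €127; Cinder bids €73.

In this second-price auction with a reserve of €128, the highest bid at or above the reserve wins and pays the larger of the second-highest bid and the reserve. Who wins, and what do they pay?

Meridian pays €128

Bids ranked: 131 (Meridian) > 127 (Willow) > 73 (Cinder) > 57 (Alder) > 36 (Sable) > 29 (Hale) > …
Meridian has the top bid at or above the reserve (€131).
Second-highest bid €127 is below the reserve €128, so the reserve binds → payment €128.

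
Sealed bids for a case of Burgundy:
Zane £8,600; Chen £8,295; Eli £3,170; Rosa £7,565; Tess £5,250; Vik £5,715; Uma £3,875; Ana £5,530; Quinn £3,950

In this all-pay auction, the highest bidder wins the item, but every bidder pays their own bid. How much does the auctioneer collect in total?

Bids ranked: 8,600 (Zane) > 8,295 (Chen) > 7,565 (Rosa) > 5,715 (Vik) > 5,530 (Ana) > 5,250 (Tess) > …
Zane wins with the top bid; all bids are sunk regardless.
Every bidder forfeits their bid regardless of winning.
Revenue = 8,600 + 8,295 + 3,170 + 7,565 + 5,250 + 5,715 + 3,875 + 5,530 + 3,950 = £51,950.

Total revenue: £51,950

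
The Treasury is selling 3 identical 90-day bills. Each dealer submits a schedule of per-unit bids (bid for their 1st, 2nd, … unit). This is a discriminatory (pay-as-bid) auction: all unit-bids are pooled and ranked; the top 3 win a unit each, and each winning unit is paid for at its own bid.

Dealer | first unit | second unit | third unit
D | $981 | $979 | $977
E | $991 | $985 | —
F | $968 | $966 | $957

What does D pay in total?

D pays $981

Pooled unit-bids ranked (top 3): 991 (E-1), 985 (E-2), 981 (D-1)
Next rejected bid: $979 (not a price — pay-as-bid).
D's winning unit-bids: 981 = $981.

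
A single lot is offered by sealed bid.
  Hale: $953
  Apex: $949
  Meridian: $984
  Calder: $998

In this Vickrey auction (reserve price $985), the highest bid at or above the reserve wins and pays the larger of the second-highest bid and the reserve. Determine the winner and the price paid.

Calder pays $985

Bids ranked: 998 (Calder) > 984 (Meridian) > 953 (Hale) > 949 (Apex)
Calder has the top bid at or above the reserve ($998).
max(second-highest $984, reserve $985) = $985.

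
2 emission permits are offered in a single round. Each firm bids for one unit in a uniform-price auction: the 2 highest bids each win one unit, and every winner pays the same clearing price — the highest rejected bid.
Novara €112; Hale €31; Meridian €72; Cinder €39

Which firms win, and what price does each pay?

Bids ranked high→low: 112 (Novara), 72 (Meridian), 39 (Cinder), 31 (Hale)
Top 2: Novara, Meridian.
Highest unsuccessful bid: €39 → clearing price.

Novara, Meridian; each pays €39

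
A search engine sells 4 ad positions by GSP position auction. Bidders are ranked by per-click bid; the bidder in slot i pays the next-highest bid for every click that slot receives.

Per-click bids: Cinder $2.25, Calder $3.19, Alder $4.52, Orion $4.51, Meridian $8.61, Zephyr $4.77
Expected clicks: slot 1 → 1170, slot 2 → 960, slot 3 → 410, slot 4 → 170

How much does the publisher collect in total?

Sorting advertisers: $8.61 (Meridian) > $4.77 (Zephyr) > $4.52 (Alder) > $4.51 (Orion) > $3.19 (Calder) > …
Slot 1: Meridian pays $4.77 × 1170 = $5580.90
Slot 2: Zephyr pays $4.52 × 960 = $4339.20
Slot 3: Alder pays $4.51 × 410 = $1849.10
Slot 4: Orion pays $3.19 × 170 = $542.30
Total = $12311.50

Total revenue: $12311.50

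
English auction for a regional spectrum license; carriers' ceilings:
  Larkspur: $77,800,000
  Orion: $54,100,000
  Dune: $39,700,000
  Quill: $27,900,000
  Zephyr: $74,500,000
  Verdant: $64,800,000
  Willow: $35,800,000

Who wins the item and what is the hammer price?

Limits in order: 77,800,000 (Larkspur) > 74,500,000 (Zephyr) > 64,800,000 (Verdant) > 54,100,000 (Orion) > 39,700,000 (Dune) > 35,800,000 (Willow) > …
Bidding ends when Zephyr exits at $74,500,000; Larkspur takes it.

Larkspur wins at $74,500,000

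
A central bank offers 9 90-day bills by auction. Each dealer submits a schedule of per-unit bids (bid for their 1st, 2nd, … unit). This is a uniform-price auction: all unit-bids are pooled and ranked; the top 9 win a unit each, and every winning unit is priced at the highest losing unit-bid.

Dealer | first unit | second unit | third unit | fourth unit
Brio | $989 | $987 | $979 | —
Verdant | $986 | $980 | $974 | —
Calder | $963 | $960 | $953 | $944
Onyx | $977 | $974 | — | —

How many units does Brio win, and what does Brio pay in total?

Brio: 3 units, pays $2,880

All unit-bids, highest first — top 9: 989 (Brio-1), 987 (Brio-2), 986 (Verdant-1), 980 (Verdant-2), 979 (Brio-3), 977 (Onyx-1), 974 (Verdant-3), 974 (Onyx-2), 963 (Calder-1)
Highest rejected unit-bid = $960.
Brio wins 3 unit(s) at $960 each.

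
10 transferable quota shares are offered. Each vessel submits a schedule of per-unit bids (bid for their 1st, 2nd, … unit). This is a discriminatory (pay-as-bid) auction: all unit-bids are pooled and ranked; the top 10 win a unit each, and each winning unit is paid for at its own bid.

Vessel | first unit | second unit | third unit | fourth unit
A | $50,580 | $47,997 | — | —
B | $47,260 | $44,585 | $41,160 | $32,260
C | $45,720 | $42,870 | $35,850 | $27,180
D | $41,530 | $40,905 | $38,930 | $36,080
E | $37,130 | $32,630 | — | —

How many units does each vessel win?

Pooled unit-bids ranked (top 10): 50,580 (A-1), 47,997 (A-2), 47,260 (B-1), 45,720 (C-1), 44,585 (B-2), 42,870 (C-2), 41,530 (D-1), 41,160 (B-3), 40,905 (D-2), 38,930 (D-3)
Next rejected bid: $37,130 (not a price — pay-as-bid).
Allocation: A 2, B 3, C 2, D 3.

A 2, B 3, C 2, D 3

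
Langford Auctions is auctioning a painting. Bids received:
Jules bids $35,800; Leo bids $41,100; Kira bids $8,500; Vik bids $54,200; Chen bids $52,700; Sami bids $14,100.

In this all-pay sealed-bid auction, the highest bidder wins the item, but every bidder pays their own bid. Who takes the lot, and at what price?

All-pay sealed-bid auction: the highest bidder wins the item, but every bidder pays their own bid.
Sorting bids: 54,200 (Vik) > 52,700 (Chen) > 41,100 (Leo) > 35,800 (Jules) > 14,100 (Sami) > 8,500 (Kira)
Vik wins with the top bid; all bids are sunk regardless.

Vik pays $54,200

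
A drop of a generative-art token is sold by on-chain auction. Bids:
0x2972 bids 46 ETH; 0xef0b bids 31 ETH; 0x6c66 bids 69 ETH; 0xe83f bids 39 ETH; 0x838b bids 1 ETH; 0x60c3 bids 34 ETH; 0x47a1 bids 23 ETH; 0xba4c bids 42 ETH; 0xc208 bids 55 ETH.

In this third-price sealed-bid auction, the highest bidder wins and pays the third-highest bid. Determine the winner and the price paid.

0x6c66 pays 46 ETH

Sorting bids: 69 (0x6c66) > 55 (0xc208) > 46 (0x2972) > 42 (0xba4c) > 39 (0xe83f) > 34 (0x60c3) > …
0x6c66 is highest; pays the third-highest bid, 46 ETH.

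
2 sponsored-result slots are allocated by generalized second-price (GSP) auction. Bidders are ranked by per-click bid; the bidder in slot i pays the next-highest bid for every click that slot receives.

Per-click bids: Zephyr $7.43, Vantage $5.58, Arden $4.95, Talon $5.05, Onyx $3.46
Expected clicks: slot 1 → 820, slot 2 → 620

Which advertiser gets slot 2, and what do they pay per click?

Ranked by bid: $7.43 (Zephyr) > $5.58 (Vantage) > $5.05 (Talon) > …
Slot 2 goes to the second-ranked bidder, Vantage, who pays the next bid down: $5.05/click.

Vantage; $5.05 per click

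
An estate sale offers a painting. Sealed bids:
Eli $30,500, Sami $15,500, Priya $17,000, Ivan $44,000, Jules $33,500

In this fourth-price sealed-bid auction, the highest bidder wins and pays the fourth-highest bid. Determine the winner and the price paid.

Bids ranked: 44,000 (Ivan) > 33,500 (Jules) > 30,500 (Eli) > 17,000 (Priya) > 15,500 (Sami)
Ivan wins; payment is bid #4 in the ranking = $17,000.

Ivan pays $17,000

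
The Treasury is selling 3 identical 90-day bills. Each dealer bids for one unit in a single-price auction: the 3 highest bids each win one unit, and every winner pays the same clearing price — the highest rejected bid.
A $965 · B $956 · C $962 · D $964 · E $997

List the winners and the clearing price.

E, A, D; each pays $962

Sorting: 997 (E), 965 (A), 964 (D), 962 (C), 956 (B)
Top 3: E, A, D.
Highest unsuccessful bid: $962 → clearing price.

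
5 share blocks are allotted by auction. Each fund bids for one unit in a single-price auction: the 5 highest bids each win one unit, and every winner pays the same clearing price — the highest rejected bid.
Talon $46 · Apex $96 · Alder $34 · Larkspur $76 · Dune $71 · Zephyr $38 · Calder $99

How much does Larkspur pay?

Larkspur pays $38

Sorting: 99 (Calder), 96 (Apex), 76 (Larkspur), 71 (Dune), 46 (Talon), 38 (Zephyr), 34 (Alder)
Top 5: Calder, Apex, Larkspur, Dune, Talon.
Highest unsuccessful bid: $38 → clearing price.
Larkspur wins → pays $38.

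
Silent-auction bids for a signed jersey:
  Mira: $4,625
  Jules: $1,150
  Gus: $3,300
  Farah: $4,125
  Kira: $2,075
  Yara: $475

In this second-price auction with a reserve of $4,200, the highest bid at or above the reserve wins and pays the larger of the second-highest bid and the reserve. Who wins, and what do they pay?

Sorting bids: 4,625 (Mira) > 4,125 (Farah) > 3,300 (Gus) > 2,075 (Kira) > 1,150 (Jules) > 475 (Yara)
Highest eligible bid: Mira at $4,625.
Second-highest bid $4,125 is below the reserve $4,200, so the reserve binds → payment $4,200.

Mira pays $4,200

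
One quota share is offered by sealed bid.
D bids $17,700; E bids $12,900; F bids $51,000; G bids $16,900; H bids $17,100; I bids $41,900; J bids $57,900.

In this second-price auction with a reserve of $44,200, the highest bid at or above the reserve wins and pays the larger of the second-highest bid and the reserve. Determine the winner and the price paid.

J pays $51,000

Second-price auction with a reserve of $44,200: the highest bid at or above the reserve wins and pays the larger of the second-highest bid and the reserve.
Sorting bids: 57,900 (J) > 51,000 (F) > 41,900 (I) > 17,700 (D) > 17,100 (H) > 16,900 (G) > …
Highest eligible bid: J at $57,900.
max(second-highest $51,000, reserve $44,200) = $51,000; the reserve does not bind.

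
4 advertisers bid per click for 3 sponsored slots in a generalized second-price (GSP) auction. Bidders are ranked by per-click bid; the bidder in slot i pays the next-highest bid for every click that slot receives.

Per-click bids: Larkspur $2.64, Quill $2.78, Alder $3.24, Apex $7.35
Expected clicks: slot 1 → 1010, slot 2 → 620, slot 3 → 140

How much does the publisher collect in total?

Total revenue: $5365.60

Ranked by bid: $7.35 (Apex) > $3.24 (Alder) > $2.78 (Quill) > $2.64 (Larkspur)
Slot 1: Apex pays $3.24 × 1010 = $3272.40
Slot 2: Alder pays $2.78 × 620 = $1723.60
Slot 3: Quill pays $2.64 × 140 = $369.60
Total = $5365.60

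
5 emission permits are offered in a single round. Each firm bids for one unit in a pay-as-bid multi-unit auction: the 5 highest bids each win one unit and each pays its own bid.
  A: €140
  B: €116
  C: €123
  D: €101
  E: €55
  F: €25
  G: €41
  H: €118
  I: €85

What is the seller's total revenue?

Total revenue: €598

Ordering the bids: 140 (A), 123 (C), 118 (H), 116 (B), 101 (D), 85 (I), 55 (E), …
Winners (5 units): A, C, H, B, D.
Total revenue = 140 + 123 + 118 + 116 + 101 = €598.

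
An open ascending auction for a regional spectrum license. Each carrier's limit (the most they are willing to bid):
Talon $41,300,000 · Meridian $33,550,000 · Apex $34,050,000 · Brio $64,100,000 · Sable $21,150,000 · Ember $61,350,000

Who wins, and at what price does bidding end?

Open ascending-bid auction: the price rises until one bidder remains; the winner pays the price at which the last rival dropped out.
Limits in order: 64,100,000 (Brio) > 61,350,000 (Ember) > 41,300,000 (Talon) > 34,050,000 (Apex) > 33,550,000 (Meridian) > 21,150,000 (Sable)
Bidding ends when Ember exits at $61,350,000; Brio takes it.

Brio wins at $61,350,000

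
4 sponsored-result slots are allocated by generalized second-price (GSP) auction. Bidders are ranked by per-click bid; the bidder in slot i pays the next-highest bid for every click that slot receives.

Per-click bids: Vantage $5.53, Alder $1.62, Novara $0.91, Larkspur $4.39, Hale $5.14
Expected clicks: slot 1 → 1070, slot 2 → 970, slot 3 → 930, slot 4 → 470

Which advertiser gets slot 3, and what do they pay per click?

Larkspur; $1.62 per click

Sorting advertisers: $5.53 (Vantage) > $5.14 (Hale) > $4.39 (Larkspur) > $1.62 (Alder) > $0.91 (Novara)
Slot 3 goes to the third-ranked bidder, Larkspur, who pays the next bid down: $1.62/click.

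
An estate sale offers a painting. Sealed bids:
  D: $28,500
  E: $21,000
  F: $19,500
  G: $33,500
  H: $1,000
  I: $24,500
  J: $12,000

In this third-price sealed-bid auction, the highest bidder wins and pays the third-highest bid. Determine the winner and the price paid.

Bids ranked: 33,500 (G) > 28,500 (D) > 24,500 (I) > 21,000 (E) > 19,500 (F) > 12,000 (J) > …
G wins; payment is bid #3 in the ranking = $24,500.

G pays $24,500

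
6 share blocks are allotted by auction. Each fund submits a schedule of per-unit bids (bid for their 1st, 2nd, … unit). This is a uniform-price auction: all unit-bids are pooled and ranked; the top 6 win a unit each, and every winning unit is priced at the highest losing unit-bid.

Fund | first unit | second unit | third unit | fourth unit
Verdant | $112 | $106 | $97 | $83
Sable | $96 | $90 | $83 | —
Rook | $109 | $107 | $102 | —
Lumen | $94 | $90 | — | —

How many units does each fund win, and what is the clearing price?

Rook 3, Verdant 3; clearing price $96

All unit-bids, highest first — top 6: 112 (Verdant-1), 109 (Rook-1), 107 (Rook-2), 106 (Verdant-2), 102 (Rook-3), 97 (Verdant-3)
Highest rejected unit-bid = $96.
Allocation: Rook 3, Verdant 3.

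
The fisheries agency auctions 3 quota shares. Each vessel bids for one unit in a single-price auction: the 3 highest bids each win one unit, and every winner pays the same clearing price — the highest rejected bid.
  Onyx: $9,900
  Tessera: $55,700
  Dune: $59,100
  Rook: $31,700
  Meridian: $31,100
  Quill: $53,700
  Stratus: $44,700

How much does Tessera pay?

Tessera pays $44,700

Bids ranked high→low: 59,100 (Dune), 55,700 (Tessera), 53,700 (Quill), 44,700 (Stratus), 31,700 (Rook), …
The 3 highest are Dune, Tessera, Quill.
Highest unsuccessful bid: $44,700 → clearing price.
Tessera wins → pays $44,700.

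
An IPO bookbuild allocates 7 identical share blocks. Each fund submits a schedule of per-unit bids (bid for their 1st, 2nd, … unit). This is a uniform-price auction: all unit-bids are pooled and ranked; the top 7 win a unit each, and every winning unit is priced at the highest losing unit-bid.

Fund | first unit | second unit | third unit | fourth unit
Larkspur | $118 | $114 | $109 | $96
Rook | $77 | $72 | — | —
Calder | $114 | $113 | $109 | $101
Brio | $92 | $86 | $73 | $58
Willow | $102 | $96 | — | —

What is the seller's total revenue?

Total revenue: $707

Merging the schedules and taking the best 7: 118 (Larkspur-1), 114 (Larkspur-2), 114 (Calder-1), 113 (Calder-2), 109 (Larkspur-3), 109 (Calder-3), 102 (Willow-1)
Highest rejected unit-bid = $101.
Allocation: Calder 3, Larkspur 3, Willow 1. Every unit priced at $101.
Revenue = 7 × 101 = $707.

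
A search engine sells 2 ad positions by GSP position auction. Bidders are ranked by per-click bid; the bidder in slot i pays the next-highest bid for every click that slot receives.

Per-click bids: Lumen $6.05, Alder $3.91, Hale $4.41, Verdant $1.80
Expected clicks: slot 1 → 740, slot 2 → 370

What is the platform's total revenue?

Per-click bids in order: $6.05 (Lumen) > $4.41 (Hale) > $3.91 (Alder) > …
Slot 1: Lumen pays $4.41 × 740 = $3263.40
Slot 2: Hale pays $3.91 × 370 = $1446.70
Total = $4710.10

Total revenue: $4710.10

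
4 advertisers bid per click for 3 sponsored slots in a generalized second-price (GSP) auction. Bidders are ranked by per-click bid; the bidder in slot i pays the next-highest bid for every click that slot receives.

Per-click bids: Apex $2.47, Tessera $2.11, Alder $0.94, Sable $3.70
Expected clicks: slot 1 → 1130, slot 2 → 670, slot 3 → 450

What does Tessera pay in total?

Per-click bids in order: $3.70 (Sable) > $2.47 (Apex) > $2.11 (Tessera) > $0.94 (Alder)
Tessera holds slot 3 → pays next bid $0.94 × 450 clicks = $423.00.

Tessera pays $423.00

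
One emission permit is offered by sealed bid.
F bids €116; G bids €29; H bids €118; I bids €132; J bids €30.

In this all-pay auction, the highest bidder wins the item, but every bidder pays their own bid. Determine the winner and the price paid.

I pays €132

Sorting bids: 132 (I) > 118 (H) > 116 (F) > 30 (J) > 29 (G)
I is highest and takes the item; every bidder forfeits their bid.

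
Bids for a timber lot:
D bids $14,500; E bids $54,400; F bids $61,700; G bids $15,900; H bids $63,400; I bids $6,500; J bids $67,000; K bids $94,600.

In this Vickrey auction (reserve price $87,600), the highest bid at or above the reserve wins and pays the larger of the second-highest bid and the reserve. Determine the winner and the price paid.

Vickrey auction (reserve price $87,600): the highest bid at or above the reserve wins and pays the larger of the second-highest bid and the reserve.
Bids in order: 94,600 (K) > 67,000 (J) > 63,400 (H) > 61,700 (F) > 54,400 (E) > 15,900 (G) > …
Highest eligible bid: K at $94,600.
Second-highest bid $67,000 is below the reserve $87,600, so the reserve binds → payment $87,600.

K pays $87,600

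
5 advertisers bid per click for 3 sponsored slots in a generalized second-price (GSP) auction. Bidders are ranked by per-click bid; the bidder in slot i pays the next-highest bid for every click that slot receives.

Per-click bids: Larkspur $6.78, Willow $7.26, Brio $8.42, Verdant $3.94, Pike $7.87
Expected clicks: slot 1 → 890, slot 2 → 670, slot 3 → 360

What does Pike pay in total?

Pike pays $4864.20

Ranked by bid: $8.42 (Brio) > $7.87 (Pike) > $7.26 (Willow) > $6.78 (Larkspur) > …
Pike holds slot 2 → pays next bid $7.26 × 670 clicks = $4864.20.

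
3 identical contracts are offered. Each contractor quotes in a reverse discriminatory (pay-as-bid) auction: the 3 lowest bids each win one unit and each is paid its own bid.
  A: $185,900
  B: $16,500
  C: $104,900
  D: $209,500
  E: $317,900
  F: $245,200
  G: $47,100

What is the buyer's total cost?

Bids ranked low→high: 16,500 (B), 47,100 (G), 104,900 (C), 185,900 (A), 209,500 (D), …
Winners (3 units): B, G, C.
Total cost = 16,500 + 47,100 + 104,900 = $168,500.

Total cost: $168,500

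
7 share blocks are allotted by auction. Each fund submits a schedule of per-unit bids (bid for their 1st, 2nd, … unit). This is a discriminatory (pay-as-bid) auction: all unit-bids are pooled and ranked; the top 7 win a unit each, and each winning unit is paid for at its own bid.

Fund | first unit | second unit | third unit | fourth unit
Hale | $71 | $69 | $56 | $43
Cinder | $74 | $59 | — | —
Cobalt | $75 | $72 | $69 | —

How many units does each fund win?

Cinder 2, Cobalt 3, Hale 2

All unit-bids, highest first — top 7: 75 (Cobalt-1), 74 (Cinder-1), 72 (Cobalt-2), 71 (Hale-1), 69 (Hale-2), 69 (Cobalt-3), 59 (Cinder-2)
Next rejected bid: $56 (not a price — pay-as-bid).
Allocation: Cinder 2, Cobalt 3, Hale 2.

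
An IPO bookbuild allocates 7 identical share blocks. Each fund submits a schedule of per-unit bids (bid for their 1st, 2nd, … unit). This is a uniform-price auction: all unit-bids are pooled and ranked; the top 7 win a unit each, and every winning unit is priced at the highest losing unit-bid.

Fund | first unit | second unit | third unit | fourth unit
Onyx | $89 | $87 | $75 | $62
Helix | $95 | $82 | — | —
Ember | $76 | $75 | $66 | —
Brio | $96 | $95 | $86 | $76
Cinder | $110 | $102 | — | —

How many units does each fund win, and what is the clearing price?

Brio 2, Cinder 2, Helix 1, Onyx 2; clearing price $86

Pooled unit-bids ranked (top 7): 110 (Cinder-1), 102 (Cinder-2), 96 (Brio-1), 95 (Helix-1), 95 (Brio-2), 89 (Onyx-1), 87 (Onyx-2)
Highest rejected unit-bid = $86.
Allocation: Brio 2, Cinder 2, Helix 1, Onyx 2.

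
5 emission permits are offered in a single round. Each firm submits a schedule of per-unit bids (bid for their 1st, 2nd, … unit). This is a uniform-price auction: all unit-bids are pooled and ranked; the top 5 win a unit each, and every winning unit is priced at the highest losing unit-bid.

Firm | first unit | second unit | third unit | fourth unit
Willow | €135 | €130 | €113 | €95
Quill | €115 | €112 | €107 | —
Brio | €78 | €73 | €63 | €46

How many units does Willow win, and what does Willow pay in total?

Pooled unit-bids ranked (top 5): 135 (Willow-1), 130 (Willow-2), 115 (Quill-1), 113 (Willow-3), 112 (Quill-2)
The (k+1)-th unit-bid is €107.
Willow wins 3 unit(s) at €107 each.

Willow: 3 units, pays €321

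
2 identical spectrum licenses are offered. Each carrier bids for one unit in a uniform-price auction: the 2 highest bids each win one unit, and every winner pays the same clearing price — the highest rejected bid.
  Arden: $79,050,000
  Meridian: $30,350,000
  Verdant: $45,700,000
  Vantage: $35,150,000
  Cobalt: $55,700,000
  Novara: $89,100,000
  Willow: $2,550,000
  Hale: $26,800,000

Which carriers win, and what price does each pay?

Bids ranked high→low: 89,100,000 (Novara), 79,050,000 (Arden), 55,700,000 (Cobalt), 45,700,000 (Verdant), …
Top 2: Novara, Arden.
First losing bid is Cobalt's $55,700,000, which sets the uniform price.

Novara, Arden; each pays $55,700,000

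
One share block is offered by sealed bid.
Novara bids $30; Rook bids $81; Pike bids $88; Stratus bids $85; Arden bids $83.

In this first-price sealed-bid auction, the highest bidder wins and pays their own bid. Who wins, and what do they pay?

Pike pays $88

Bids ranked: 88 (Pike) > 85 (Stratus) > 83 (Arden) > 81 (Rook) > 30 (Novara)
Pike is highest → pays own bid, $88.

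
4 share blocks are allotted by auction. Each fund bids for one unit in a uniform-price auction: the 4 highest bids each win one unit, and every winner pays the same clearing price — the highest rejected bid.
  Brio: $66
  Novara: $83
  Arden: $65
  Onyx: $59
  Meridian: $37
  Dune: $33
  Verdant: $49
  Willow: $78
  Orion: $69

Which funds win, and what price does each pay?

Novara, Willow, Orion, Brio; each pays $65

Sorting: 83 (Novara), 78 (Willow), 69 (Orion), 66 (Brio), 65 (Arden), 59 (Onyx), …
Top 4: Novara, Willow, Orion, Brio.
First losing bid is Arden's $65, which sets the uniform price.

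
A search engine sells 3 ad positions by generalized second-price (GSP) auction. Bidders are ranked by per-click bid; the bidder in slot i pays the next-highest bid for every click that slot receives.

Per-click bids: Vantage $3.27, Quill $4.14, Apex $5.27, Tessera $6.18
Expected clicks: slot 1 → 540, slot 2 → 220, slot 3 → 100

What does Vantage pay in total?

Vantage pays $0.00

Sorting advertisers: $6.18 (Tessera) > $5.27 (Apex) > $4.14 (Quill) > $3.27 (Vantage)
Vantage ranks below slot 3 → no slot, pays nothing.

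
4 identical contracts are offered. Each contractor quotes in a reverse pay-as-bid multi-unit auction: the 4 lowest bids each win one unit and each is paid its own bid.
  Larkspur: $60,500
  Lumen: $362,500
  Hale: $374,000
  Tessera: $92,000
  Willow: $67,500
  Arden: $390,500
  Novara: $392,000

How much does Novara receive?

Novara is paid $0

Bids ranked low→high: 60,500 (Larkspur), 67,500 (Willow), 92,000 (Tessera), 362,500 (Lumen), 374,000 (Hale), 390,500 (Arden), …
The 4 lowest are Larkspur, Willow, Tessera, Lumen.
Novara does not win → $0.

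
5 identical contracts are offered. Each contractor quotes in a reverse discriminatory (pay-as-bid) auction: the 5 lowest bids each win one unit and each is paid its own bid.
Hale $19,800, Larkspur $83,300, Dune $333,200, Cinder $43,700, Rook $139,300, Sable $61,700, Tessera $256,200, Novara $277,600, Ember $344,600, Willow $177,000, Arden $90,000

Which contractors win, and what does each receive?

Bids ranked low→high: 19,800 (Hale), 43,700 (Cinder), 61,700 (Sable), 83,300 (Larkspur), 90,000 (Arden), 139,300 (Rook), 177,000 (Willow), …
The 5 lowest are Hale, Cinder, Sable, Larkspur, Arden.
Each winner is paid its own bid: Hale $19,800, Cinder $43,700, Sable $61,700, Larkspur $83,300, Arden $90,000.

Hale $19,800, Cinder $43,700, Sable $61,700, Larkspur $83,300, Arden $90,000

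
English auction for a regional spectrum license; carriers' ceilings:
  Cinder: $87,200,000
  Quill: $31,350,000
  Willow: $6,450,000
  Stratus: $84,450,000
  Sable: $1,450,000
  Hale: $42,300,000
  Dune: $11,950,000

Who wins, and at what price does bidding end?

Limits in order: 87,200,000 (Cinder) > 84,450,000 (Stratus) > 42,300,000 (Hale) > 31,350,000 (Quill) > 11,950,000 (Dune) > 6,450,000 (Willow) > …
Stratus is the last rival to drop out, at $84,450,000; Cinder remains and wins at that price.

Cinder wins at $84,450,000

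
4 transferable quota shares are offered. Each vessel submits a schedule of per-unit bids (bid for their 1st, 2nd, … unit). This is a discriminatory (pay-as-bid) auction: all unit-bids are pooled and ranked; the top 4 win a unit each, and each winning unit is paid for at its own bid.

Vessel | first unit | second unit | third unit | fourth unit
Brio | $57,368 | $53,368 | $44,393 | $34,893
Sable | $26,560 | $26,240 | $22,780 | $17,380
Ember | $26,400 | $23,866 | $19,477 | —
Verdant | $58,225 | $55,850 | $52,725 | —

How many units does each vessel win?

Brio 2, Verdant 2

Merging the schedules and taking the best 4: 58,225 (Verdant-1), 57,368 (Brio-1), 55,850 (Verdant-2), 53,368 (Brio-2)
Next rejected bid: $52,725 (not a price — pay-as-bid).
Allocation: Brio 2, Verdant 2.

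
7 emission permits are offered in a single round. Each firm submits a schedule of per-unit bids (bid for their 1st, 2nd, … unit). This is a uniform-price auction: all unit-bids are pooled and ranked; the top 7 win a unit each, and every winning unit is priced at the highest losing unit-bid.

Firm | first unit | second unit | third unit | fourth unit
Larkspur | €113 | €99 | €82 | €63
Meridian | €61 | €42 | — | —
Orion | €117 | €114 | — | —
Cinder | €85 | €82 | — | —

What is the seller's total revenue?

All unit-bids, highest first — top 7: 117 (Orion-1), 114 (Orion-2), 113 (Larkspur-1), 99 (Larkspur-2), 85 (Cinder-1), 82 (Larkspur-3), 82 (Cinder-2)
Highest rejected unit-bid = €63.
Allocation: Cinder 2, Larkspur 3, Orion 2. Every unit priced at €63.
Revenue = 7 × 63 = €441.

Total revenue: €441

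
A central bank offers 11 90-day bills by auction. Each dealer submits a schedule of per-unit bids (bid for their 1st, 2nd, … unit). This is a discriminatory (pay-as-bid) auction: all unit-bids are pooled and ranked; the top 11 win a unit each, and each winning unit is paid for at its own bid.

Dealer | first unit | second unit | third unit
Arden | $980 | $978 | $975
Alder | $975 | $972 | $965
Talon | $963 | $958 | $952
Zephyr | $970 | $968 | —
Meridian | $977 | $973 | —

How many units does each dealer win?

Pooled unit-bids ranked (top 11): 980 (Arden-1), 978 (Arden-2), 977 (Meridian-1), 975 (Arden-3), 975 (Alder-1), 973 (Meridian-2), 972 (Alder-2), 970 (Zephyr-1), 968 (Zephyr-2), 965 (Alder-3), 963 (Talon-1)
Next rejected bid: $958 (not a price — pay-as-bid).
Allocation: Alder 3, Arden 3, Meridian 2, Talon 1, Zephyr 2.

Alder 3, Arden 3, Meridian 2, Talon 1, Zephyr 2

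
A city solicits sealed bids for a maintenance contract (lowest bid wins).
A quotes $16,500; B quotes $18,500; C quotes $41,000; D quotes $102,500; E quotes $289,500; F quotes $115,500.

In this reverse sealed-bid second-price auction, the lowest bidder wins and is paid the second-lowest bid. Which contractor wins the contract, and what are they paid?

A is paid $18,500

Sorting bids: 16,500 (A) < 18,500 (B) < 41,000 (C) < 102,500 (D) < 115,500 (F) < 289,500 (E)
Second-price: A is paid B's bid of $18,500.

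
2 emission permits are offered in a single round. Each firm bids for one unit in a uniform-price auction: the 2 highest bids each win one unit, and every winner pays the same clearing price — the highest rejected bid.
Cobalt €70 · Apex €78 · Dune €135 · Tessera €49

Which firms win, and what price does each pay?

Dune, Apex; each pays €70

Sorting: 135 (Dune), 78 (Apex), 70 (Cobalt), 49 (Tessera)
Top 2: Dune, Apex.
First losing bid is Cobalt's €70, which sets the uniform price.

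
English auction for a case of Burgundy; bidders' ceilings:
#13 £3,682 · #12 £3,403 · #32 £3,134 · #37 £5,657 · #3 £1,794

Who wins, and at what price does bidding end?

#37 wins at £3,682

Limits in order: 5,657 (#37) > 3,682 (#13) > 3,403 (#12) > 3,134 (#32) > 1,794 (#3)
#13 is the last rival to drop out, at £3,682; #37 remains and wins at that price.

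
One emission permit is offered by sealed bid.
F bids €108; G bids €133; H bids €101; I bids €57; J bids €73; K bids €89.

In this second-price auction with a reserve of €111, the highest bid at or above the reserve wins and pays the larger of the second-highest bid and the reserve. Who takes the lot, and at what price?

G pays €111

Rule: the highest bid at or above the reserve wins and pays the larger of the second-highest bid and the reserve.
Bids in order: 133 (G) > 108 (F) > 101 (H) > 89 (K) > 73 (J) > 57 (I)
Highest eligible bid: G at €133.
Second-highest bid €108 is below the reserve €111, so the reserve binds → payment €111.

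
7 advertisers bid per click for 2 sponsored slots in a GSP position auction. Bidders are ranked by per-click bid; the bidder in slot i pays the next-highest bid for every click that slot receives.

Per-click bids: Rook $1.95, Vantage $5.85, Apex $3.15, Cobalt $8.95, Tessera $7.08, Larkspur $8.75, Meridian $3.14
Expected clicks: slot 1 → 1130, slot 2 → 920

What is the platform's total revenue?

Ranked by bid: $8.95 (Cobalt) > $8.75 (Larkspur) > $7.08 (Tessera) > …
Slot 1: Cobalt pays $8.75 × 1130 = $9887.50
Slot 2: Larkspur pays $7.08 × 920 = $6513.60
Total = $16401.10

Total revenue: $16401.10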